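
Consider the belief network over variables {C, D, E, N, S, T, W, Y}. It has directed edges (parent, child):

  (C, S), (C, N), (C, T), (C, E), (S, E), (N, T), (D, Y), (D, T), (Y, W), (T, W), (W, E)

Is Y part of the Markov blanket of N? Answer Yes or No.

A node's Markov blanket = Pa ∪ Ch ∪ (parents of Ch other than the node itself).
N's parents: C.
N has child T.
Parents of each child, excluding N:
  T: C, D
MB(N) = {C, D, T}; Y is not in this set.

No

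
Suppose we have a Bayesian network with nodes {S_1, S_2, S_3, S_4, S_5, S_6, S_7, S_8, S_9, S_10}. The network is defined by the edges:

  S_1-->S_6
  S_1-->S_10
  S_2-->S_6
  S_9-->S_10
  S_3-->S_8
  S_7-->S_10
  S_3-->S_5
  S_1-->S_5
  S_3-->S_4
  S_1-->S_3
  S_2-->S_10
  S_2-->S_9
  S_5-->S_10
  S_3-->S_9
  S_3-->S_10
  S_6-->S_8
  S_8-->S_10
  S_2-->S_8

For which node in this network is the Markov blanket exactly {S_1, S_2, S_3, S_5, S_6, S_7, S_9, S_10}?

S_8

The target node must have every member of {S_1, S_2, S_3, S_5, S_6, S_7, S_9, S_10} as a parent, child, or co-parent, and no others.
Parents of S_8: S_2, S_3, S_6; children: S_10; co-parents: S_1, S_2, S_3, S_5, S_7, S_9.
These exactly cover the given set, so the node is S_8.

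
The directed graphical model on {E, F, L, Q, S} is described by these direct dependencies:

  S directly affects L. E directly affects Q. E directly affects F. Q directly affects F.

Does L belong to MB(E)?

No

By definition, MB(E) is built from E's parents, E's children, and the co-parents of E.
Children of E: F, Q.
Parents of E: none.
For each child, the remaining parents (spouses of E):
  Q has no other parent.
  F's other parent is Q.
MB(E) = {F, Q}; L is not in this set.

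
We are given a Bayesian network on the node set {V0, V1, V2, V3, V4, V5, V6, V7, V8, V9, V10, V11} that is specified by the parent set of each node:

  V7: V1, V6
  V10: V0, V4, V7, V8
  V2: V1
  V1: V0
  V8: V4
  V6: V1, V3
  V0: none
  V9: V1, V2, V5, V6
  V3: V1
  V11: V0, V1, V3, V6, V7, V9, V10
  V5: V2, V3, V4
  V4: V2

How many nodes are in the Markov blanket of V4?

V4 has parent V2.
Children of V4: V5, V8, V10.
Parents of each child, excluding V4:
  V5's other parents are V2, V3.
  V8 has no other parent.
  parents(V10) \ {V4} = {V0, V7, V8}.
MB(V4) = {V0, V2, V3, V5, V7, V8, V10}, which has 7 nodes.

7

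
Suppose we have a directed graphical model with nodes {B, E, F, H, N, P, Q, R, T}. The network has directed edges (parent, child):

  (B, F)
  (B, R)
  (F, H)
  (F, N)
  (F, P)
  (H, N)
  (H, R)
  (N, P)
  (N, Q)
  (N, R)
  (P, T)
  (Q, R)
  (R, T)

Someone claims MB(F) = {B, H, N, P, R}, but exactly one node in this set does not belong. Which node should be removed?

Recall MB(v) = parents ∪ children ∪ spouses, where spouses are the other parents of v's children.
F has parent B.
Ch(F) = {H, N, P}.
Other parents of F's children:
  H has no other parent.
  N also has parent H.
  P's other parent is N.
MB(F) = {B, H, N, P}.
R is neither a parent, child, nor co-parent of F, so it does not belong.

R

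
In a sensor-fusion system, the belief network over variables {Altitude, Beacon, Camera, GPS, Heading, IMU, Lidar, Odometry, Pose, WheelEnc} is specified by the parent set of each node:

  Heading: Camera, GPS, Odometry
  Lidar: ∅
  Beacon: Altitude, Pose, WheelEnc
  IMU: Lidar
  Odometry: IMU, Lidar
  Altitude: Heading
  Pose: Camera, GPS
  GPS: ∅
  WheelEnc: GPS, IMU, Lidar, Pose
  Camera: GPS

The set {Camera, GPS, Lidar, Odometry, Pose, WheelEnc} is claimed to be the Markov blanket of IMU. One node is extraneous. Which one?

Camera

The Markov blanket of a node is its parents, its children, and the other parents of its children.
IMU has parent Lidar.
Children of IMU: Odometry, WheelEnc.
Parents of each child, excluding IMU:
  Odometry's other parent is Lidar.
  WheelEnc's other parents are GPS, Lidar, Pose.
MB(IMU) = {GPS, Lidar, Odometry, Pose, WheelEnc}.
Camera is neither a parent, child, nor co-parent of IMU, so it does not belong.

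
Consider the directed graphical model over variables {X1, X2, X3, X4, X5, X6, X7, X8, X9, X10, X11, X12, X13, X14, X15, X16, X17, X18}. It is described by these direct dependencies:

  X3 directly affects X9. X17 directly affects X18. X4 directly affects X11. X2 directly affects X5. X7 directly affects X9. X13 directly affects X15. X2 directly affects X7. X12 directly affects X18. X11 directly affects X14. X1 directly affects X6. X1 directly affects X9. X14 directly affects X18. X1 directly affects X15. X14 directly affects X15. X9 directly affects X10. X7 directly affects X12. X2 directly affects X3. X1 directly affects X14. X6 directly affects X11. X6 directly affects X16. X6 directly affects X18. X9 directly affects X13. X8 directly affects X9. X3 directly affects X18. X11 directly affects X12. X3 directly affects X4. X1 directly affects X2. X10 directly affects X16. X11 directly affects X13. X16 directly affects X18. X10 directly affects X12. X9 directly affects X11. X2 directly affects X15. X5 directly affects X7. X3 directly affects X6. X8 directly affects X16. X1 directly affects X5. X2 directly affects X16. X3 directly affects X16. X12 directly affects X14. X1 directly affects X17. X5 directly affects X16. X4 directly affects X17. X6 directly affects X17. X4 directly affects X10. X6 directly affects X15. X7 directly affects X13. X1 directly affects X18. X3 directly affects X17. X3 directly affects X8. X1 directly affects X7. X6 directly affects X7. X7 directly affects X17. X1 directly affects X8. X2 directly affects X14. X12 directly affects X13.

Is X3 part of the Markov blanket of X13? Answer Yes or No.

No

Recall MB(v) = parents ∪ children ∪ spouses, where spouses are the other parents of v's children.
Parents of X13: X7, X9, X11, X12.
Children of X13: X15.
Parents of each child, excluding X13:
  X15's other parents are X1, X2, X6, X14.
MB(X13) = {X1, X2, X6, X7, X9, X11, X12, X14, X15}; X3 is not in this set.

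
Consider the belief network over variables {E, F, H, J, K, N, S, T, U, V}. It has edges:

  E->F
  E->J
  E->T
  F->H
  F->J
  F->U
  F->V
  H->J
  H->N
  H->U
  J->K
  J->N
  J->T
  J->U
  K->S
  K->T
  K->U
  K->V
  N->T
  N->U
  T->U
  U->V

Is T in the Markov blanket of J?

T is a child of J.
So T ∈ MB(J).

Yes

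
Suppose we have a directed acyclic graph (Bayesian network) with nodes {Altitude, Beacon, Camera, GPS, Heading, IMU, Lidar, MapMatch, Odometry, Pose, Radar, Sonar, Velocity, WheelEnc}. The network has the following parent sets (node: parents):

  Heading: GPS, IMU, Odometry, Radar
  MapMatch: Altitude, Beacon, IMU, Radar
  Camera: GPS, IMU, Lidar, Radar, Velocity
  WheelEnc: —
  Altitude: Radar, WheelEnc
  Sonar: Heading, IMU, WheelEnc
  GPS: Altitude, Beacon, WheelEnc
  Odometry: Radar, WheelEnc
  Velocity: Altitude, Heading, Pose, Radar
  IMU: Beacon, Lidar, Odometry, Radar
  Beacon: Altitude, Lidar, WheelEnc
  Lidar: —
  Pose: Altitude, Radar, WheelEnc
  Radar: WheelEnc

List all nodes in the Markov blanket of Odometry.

{Beacon, GPS, Heading, IMU, Lidar, Radar, WheelEnc}

Parents of Odometry: Radar, WheelEnc.
Odometry's children: Heading, IMU.
Other parents of Odometry's children:
  IMU: Beacon, Lidar, Radar
  Heading: GPS, IMU, Radar
MB(Odometry) = {Beacon, GPS, Heading, IMU, Lidar, Radar, WheelEnc}.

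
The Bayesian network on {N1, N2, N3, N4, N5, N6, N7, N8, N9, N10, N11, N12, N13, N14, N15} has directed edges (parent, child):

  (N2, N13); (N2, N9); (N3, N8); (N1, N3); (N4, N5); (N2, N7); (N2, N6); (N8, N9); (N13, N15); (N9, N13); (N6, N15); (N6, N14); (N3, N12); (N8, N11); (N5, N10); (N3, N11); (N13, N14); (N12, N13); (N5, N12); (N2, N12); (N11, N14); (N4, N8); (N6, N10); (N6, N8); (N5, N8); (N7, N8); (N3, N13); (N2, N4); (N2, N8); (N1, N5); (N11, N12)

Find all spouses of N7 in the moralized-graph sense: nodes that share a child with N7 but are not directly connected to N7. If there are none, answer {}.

Children of N7: N8.
  N8's other parents are N2, N3, N4, N5, N6.
Excluding nodes already adjacent to N7 (N2, N8), the co-parent-only contribution is {N3, N4, N5, N6}.

{N3, N4, N5, N6}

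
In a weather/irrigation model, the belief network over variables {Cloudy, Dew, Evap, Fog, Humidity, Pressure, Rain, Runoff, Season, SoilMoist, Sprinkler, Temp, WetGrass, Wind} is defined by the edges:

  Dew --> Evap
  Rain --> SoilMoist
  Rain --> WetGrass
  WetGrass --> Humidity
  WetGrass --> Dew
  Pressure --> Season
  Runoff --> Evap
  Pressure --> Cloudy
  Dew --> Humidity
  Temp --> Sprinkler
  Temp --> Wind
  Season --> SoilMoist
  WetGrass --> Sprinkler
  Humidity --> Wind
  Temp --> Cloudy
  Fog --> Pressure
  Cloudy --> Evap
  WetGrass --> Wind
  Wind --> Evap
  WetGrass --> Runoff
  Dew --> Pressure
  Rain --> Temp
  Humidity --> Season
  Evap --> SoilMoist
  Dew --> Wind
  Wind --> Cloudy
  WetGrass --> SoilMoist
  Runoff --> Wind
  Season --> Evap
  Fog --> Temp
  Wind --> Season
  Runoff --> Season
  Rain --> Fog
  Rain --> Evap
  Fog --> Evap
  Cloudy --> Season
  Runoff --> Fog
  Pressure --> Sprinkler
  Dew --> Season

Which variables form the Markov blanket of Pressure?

{Cloudy, Dew, Fog, Humidity, Runoff, Season, Sprinkler, Temp, WetGrass, Wind}

Recall MB(v) = parents ∪ children ∪ spouses, where spouses are the other parents of v's children.
Pressure has parents Dew, Fog.
Ch(Pressure) = {Cloudy, Season, Sprinkler}.
For each child, the remaining parents (spouses of Pressure):
  Sprinkler also has parents Temp, WetGrass.
  Cloudy's other parents are Temp, Wind.
  Season also has parents Cloudy, Dew, Humidity, Runoff, Wind.
Union: {Dew, Fog} ∪ {Cloudy, Season, Sprinkler} ∪ {Cloudy, Dew, Humidity, Runoff, Temp, WetGrass, Wind} = {Cloudy, Dew, Fog, Humidity, Runoff, Season, Sprinkler, Temp, WetGrass, Wind}.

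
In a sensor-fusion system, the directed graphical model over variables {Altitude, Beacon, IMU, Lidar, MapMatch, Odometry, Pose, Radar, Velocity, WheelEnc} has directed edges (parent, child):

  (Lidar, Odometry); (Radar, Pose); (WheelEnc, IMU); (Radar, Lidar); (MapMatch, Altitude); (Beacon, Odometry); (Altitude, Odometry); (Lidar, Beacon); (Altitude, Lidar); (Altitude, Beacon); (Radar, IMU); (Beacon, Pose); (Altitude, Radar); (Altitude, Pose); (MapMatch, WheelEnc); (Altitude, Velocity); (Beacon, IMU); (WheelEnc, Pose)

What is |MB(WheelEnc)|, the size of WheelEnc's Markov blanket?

6

Recall MB(v) = parents ∪ children ∪ spouses, where spouses are the other parents of v's children.
Parents of WheelEnc: MapMatch.
WheelEnc's children: IMU, Pose.
Other parents of WheelEnc's children:
  Pose's other parents are Altitude, Beacon, Radar.
  IMU also has parents Beacon, Radar.
MB(WheelEnc) = {Altitude, Beacon, IMU, MapMatch, Pose, Radar}, which has 6 nodes.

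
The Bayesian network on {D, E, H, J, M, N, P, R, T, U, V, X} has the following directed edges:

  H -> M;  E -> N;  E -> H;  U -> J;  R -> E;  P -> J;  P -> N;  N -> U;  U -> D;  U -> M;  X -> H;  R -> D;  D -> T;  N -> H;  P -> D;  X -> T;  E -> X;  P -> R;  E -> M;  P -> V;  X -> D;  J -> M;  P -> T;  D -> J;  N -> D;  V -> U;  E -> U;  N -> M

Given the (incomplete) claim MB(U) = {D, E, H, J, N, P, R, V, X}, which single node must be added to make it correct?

A node's Markov blanket = Pa ∪ Ch ∪ (parents of Ch other than the node itself).
U's parents: E, N, V.
Children of U: D, J, M.
For each child, the remaining parents (spouses of U):
  parents(D) \ {U} = {N, P, R, X}.
  parents(J) \ {U} = {D, P}.
  M's other parents are E, H, J, N.
MB(U) = {D, E, H, J, M, N, P, R, V, X}.
Comparing with the claimed set, M is missing.

M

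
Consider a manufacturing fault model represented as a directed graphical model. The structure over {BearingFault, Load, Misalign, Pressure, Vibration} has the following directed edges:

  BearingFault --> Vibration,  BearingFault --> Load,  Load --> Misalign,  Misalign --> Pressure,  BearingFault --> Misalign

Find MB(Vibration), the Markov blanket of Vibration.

Recall MB(v) = parents ∪ children ∪ spouses, where spouses are the other parents of v's children.
Pa(Vibration) = {BearingFault}.
Children of Vibration: none.
Vibration has no children, so there are no co-parents.
Union: {BearingFault} ∪ {} ∪ {} = {BearingFault}.

{BearingFault}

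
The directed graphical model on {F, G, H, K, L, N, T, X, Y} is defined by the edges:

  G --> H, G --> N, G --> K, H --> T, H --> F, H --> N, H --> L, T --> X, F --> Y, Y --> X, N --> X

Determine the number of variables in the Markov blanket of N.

By definition, MB(N) is built from N's parents, N's children, and the co-parents of N.
N's parents: G, H.
Ch(N) = {X}.
Co-parents of N (other parents of its children):
  X: T, Y
MB(N) = {G, H, T, X, Y}, which has 5 nodes.

5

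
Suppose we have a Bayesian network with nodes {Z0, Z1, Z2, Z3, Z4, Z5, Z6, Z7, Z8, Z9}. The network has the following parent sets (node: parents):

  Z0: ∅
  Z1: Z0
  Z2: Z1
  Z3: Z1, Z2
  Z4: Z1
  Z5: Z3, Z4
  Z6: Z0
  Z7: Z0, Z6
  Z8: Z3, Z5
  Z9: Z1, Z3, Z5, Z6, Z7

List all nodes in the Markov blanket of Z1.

{Z0, Z2, Z3, Z4, Z5, Z6, Z7, Z9}

A node's Markov blanket = Pa ∪ Ch ∪ (parents of Ch other than the node itself).
Children of Z1: Z2, Z3, Z4, Z9.
Z1's parents: Z0.
Parents of each child, excluding Z1:
  Z2: —
  Z3: Z2
  Z4: —
  Z9: Z3, Z5, Z6, Z7
MB(Z1) = {Z0, Z2, Z3, Z4, Z5, Z6, Z7, Z9}.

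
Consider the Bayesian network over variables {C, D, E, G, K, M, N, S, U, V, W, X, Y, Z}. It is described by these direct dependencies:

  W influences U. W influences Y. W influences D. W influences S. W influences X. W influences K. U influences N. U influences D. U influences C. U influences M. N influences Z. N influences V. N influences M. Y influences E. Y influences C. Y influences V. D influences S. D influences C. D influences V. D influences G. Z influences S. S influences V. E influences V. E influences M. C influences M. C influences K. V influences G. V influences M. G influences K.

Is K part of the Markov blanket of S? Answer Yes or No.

No

S has parents D, W, Z.
S has child V.
For each child, the remaining parents (spouses of S):
  V: D, E, N, Y
MB(S) = {D, E, N, V, W, Y, Z}; K is not in this set.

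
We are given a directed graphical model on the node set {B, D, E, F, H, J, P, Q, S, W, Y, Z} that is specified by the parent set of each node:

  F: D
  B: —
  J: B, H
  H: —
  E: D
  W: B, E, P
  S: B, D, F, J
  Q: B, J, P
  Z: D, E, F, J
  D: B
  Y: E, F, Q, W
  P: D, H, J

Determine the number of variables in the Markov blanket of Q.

Q has parents B, J, P.
Ch(Q) = {Y}.
Co-parents of Q (other parents of its children):
  Y's other parents are E, F, W.
MB(Q) = {B, E, F, J, P, W, Y}, which has 7 nodes.

7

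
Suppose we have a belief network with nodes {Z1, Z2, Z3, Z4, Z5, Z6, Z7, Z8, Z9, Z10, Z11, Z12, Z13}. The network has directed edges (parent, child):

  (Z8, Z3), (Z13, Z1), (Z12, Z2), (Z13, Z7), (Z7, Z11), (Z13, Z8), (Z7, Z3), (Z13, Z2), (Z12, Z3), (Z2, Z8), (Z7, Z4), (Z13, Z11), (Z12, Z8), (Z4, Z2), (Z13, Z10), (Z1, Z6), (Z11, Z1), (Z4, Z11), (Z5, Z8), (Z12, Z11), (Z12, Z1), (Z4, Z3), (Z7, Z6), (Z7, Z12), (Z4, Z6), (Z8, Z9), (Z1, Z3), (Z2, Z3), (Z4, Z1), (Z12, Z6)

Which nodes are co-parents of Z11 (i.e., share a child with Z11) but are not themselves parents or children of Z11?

Children of Z11: Z1.
  Z1: Z4, Z12, Z13
Excluding nodes already adjacent to Z11 (Z1, Z4, Z7, Z12, Z13), the co-parent-only contribution is {}.

{}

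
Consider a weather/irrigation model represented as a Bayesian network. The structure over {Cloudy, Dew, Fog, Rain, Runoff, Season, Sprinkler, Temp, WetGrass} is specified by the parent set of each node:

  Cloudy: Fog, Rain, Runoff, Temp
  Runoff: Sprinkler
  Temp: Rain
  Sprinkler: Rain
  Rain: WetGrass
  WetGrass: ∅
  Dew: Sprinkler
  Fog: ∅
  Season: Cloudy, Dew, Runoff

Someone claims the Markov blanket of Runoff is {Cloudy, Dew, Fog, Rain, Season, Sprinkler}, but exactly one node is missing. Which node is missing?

Temp

Runoff's parents: Sprinkler.
Runoff has children Cloudy, Season.
For each child, the remaining parents (spouses of Runoff):
  Cloudy: Fog, Rain, Temp
  Season: Cloudy, Dew
MB(Runoff) = {Cloudy, Dew, Fog, Rain, Season, Sprinkler, Temp}.
Comparing with the claimed set, Temp is missing.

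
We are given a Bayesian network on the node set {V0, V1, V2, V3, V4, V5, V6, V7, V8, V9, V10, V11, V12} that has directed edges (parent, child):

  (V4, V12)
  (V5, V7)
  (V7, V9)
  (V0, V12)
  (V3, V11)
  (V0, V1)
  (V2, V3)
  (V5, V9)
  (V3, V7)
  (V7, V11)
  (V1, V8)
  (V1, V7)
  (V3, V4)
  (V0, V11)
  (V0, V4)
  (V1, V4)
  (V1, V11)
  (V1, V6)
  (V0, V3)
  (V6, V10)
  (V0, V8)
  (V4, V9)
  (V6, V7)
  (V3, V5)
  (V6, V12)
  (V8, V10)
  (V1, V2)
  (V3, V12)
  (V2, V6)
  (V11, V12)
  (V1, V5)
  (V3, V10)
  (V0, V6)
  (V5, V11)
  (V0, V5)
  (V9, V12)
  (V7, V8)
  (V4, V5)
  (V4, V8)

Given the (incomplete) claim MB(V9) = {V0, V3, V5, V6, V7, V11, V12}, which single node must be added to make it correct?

The Markov blanket of a node is its parents, its children, and the other parents of its children.
V9 has parents V4, V5, V7.
V9 has child V12.
Co-parents of V9 (other parents of its children):
  V12 also has parents V0, V3, V4, V6, V11.
MB(V9) = {V0, V3, V4, V5, V6, V7, V11, V12}.
Comparing with the claimed set, V4 is missing.

V4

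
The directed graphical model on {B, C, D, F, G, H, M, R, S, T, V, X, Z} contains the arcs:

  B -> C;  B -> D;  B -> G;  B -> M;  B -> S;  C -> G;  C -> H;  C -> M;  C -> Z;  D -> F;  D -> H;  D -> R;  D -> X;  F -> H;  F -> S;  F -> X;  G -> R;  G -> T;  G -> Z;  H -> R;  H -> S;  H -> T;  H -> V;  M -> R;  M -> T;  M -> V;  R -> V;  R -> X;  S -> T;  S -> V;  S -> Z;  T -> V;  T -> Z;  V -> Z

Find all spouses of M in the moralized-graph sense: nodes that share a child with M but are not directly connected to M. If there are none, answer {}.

{D, G, H, S}

Children of M: R, T, V.
  parents(R) \ {M} = {D, G, H}.
  T also has parents G, H, S.
  V also has parents H, R, S, T.
Excluding nodes already adjacent to M (B, C, R, T, V), the co-parent-only contribution is {D, G, H, S}.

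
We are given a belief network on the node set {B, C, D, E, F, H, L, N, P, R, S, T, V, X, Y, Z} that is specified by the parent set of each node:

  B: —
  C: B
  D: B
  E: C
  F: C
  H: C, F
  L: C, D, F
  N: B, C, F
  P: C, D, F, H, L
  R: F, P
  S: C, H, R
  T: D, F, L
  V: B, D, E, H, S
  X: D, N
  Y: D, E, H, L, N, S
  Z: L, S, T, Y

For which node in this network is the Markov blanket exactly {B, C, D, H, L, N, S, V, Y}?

The target node must have every member of {B, C, D, H, L, N, S, V, Y} as a parent, child, or co-parent, and no others.
Parents of E: C; children: V, Y; co-parents: B, D, H, L, N, S.
These exactly cover the given set, so the node is E.

E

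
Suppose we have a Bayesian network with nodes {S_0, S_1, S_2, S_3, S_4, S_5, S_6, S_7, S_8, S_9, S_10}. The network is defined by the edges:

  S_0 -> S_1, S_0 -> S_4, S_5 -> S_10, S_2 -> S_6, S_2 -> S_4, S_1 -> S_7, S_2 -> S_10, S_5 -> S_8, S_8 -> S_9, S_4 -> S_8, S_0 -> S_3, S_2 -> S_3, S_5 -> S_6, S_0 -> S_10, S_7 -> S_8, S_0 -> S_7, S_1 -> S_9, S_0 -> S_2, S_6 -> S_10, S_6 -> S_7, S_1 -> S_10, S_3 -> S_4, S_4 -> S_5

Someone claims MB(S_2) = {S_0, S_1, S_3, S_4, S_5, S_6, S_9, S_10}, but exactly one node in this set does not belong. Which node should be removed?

S_9

Parents of S_2: S_0.
Children of S_2: S_3, S_4, S_6, S_10.
Parents of each child, excluding S_2:
  S_3: S_0
  S_4: S_0, S_3
  S_6: S_5
  S_10: S_0, S_1, S_5, S_6
MB(S_2) = {S_0, S_1, S_3, S_4, S_5, S_6, S_10}.
S_9 is neither a parent, child, nor co-parent of S_2, so it does not belong.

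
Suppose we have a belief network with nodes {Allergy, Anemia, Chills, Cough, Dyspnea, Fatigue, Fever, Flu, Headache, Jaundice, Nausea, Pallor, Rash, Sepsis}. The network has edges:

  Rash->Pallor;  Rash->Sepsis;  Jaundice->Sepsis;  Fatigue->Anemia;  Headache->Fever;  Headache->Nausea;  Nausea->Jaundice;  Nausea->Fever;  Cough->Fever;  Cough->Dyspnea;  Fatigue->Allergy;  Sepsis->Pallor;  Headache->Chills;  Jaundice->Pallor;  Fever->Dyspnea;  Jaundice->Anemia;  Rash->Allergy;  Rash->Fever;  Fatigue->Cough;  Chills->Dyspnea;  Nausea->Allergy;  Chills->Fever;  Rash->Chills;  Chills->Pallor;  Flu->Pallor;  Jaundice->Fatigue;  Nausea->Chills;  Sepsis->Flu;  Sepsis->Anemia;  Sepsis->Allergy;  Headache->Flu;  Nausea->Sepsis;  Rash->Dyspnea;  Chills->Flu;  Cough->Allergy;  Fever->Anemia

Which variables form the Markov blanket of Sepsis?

Sepsis's parents: Jaundice, Nausea, Rash.
Sepsis has children Allergy, Anemia, Flu, Pallor.
For each child, the remaining parents (spouses of Sepsis):
  Allergy also has parents Cough, Fatigue, Nausea, Rash.
  parents(Flu) \ {Sepsis} = {Chills, Headache}.
  parents(Pallor) \ {Sepsis} = {Chills, Flu, Jaundice, Rash}.
  parents(Anemia) \ {Sepsis} = {Fatigue, Fever, Jaundice}.
So the Markov blanket of Sepsis is {Allergy, Anemia, Chills, Cough, Fatigue, Fever, Flu, Headache, Jaundice, Nausea, Pallor, Rash}.

{Allergy, Anemia, Chills, Cough, Fatigue, Fever, Flu, Headache, Jaundice, Nausea, Pallor, Rash}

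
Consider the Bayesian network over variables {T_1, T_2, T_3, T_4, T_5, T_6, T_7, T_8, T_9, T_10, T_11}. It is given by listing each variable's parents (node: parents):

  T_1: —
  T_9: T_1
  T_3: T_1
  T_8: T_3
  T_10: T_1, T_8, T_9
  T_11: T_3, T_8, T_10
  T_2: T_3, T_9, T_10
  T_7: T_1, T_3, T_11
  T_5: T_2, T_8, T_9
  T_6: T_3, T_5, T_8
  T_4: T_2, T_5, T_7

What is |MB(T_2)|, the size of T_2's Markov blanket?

Recall MB(v) = parents ∪ children ∪ spouses, where spouses are the other parents of v's children.
Parents of T_2: T_3, T_9, T_10.
T_2 has children T_4, T_5.
Other parents of T_2's children:
  parents(T_5) \ {T_2} = {T_8, T_9}.
  T_4 also has parents T_5, T_7.
MB(T_2) = {T_3, T_4, T_5, T_7, T_8, T_9, T_10}, which has 7 nodes.

7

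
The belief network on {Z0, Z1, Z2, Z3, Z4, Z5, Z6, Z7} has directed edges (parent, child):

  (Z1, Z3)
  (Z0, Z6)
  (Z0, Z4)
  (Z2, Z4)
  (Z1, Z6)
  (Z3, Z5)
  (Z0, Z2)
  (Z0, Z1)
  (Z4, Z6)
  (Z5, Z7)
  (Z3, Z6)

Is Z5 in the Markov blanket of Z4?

Z4's parents: Z0, Z2.
Ch(Z4) = {Z6}.
For each child, the remaining parents (spouses of Z4):
  Z6's other parents are Z0, Z1, Z3.
MB(Z4) = {Z0, Z1, Z2, Z3, Z6}; Z5 is not in this set.

No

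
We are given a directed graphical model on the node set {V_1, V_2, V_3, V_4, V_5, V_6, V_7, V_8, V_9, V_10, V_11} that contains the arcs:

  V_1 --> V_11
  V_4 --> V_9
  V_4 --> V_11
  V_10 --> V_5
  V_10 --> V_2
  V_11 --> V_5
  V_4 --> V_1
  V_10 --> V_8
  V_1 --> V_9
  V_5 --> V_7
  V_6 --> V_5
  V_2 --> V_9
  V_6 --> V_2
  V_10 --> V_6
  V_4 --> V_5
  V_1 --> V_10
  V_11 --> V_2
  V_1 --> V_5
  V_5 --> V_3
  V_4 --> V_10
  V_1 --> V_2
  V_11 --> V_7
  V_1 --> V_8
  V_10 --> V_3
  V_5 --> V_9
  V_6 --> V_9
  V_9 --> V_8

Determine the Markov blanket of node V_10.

{V_1, V_2, V_3, V_4, V_5, V_6, V_8, V_9, V_11}

Ch(V_10) = {V_2, V_3, V_5, V_6, V_8}.
Pa(V_10) = {V_1, V_4}.
Co-parents of V_10 (other parents of its children):
  V_6: —
  V_2: V_1, V_6, V_11
  V_5: V_1, V_4, V_6, V_11
  V_3: V_5
  V_8: V_1, V_9
Union: {V_1, V_4} ∪ {V_2, V_3, V_5, V_6, V_8} ∪ {V_1, V_4, V_5, V_6, V_9, V_11} = {V_1, V_2, V_3, V_4, V_5, V_6, V_8, V_9, V_11}.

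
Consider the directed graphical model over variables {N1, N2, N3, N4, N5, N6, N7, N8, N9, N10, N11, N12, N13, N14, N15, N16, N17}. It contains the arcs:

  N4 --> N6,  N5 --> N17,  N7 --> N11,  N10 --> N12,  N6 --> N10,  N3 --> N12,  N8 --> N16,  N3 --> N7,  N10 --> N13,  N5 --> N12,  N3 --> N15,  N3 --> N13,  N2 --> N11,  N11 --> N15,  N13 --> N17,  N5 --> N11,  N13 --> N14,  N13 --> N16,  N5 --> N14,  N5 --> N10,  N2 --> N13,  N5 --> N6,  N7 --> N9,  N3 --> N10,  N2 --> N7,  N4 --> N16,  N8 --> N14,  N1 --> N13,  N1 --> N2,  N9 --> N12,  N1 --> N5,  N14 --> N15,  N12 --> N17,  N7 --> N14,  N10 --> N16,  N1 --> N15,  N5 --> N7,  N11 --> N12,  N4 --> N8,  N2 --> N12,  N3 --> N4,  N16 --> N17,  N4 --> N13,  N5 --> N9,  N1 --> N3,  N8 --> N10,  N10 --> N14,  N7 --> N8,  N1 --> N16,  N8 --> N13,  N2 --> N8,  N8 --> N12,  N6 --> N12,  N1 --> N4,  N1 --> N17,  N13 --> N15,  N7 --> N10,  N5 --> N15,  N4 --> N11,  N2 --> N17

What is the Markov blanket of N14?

{N1, N3, N5, N7, N8, N10, N11, N13, N15}

Pa(N14) = {N5, N7, N8, N10, N13}.
N14's children: N15.
Co-parents of N14 (other parents of its children):
  N15: N1, N3, N5, N11, N13
MB(N14) = {N1, N3, N5, N7, N8, N10, N11, N13, N15}.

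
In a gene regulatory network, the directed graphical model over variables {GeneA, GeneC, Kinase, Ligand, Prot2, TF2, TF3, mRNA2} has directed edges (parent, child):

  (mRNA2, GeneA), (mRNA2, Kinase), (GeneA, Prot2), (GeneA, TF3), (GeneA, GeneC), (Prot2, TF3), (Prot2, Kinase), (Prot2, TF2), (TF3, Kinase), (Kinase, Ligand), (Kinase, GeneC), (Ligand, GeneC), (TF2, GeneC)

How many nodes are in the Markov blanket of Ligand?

Pa(Ligand) = {Kinase}.
Ligand's children: GeneC.
Parents of each child, excluding Ligand:
  parents(GeneC) \ {Ligand} = {GeneA, Kinase, TF2}.
MB(Ligand) = {GeneA, GeneC, Kinase, TF2}, which has 4 nodes.

4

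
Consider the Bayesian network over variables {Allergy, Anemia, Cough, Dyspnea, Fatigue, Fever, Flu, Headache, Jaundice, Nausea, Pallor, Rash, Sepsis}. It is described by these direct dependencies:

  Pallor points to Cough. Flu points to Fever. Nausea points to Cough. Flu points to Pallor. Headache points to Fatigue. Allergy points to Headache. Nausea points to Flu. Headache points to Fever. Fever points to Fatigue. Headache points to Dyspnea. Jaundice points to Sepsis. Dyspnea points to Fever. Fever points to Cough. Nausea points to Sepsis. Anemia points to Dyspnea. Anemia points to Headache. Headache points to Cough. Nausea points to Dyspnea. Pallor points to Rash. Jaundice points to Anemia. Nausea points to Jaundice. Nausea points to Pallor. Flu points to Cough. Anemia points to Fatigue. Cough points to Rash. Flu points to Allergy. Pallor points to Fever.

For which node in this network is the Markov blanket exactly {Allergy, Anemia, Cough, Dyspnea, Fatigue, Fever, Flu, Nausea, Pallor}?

Headache

The target node must have every member of {Allergy, Anemia, Cough, Dyspnea, Fatigue, Fever, Flu, Nausea, Pallor} as a parent, child, or co-parent, and no others.
Parents of Headache: Allergy, Anemia; children: Cough, Dyspnea, Fatigue, Fever; co-parents: Anemia, Dyspnea, Fever, Flu, Nausea, Pallor.
These exactly cover the given set, so the node is Headache.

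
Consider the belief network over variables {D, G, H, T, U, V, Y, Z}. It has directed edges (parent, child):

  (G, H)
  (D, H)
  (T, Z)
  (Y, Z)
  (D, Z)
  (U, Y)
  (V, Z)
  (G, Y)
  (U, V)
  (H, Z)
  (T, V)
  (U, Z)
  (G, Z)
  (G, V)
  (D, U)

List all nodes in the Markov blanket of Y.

By definition, MB(Y) is built from Y's parents, Y's children, and the co-parents of Y.
Ch(Y) = {Z}.
Y's parents: G, U.
Other parents of Y's children:
  Z: D, G, H, T, U, V
Union: {G, U} ∪ {Z} ∪ {D, G, H, T, U, V} = {D, G, H, T, U, V, Z}.

{D, G, H, T, U, V, Z}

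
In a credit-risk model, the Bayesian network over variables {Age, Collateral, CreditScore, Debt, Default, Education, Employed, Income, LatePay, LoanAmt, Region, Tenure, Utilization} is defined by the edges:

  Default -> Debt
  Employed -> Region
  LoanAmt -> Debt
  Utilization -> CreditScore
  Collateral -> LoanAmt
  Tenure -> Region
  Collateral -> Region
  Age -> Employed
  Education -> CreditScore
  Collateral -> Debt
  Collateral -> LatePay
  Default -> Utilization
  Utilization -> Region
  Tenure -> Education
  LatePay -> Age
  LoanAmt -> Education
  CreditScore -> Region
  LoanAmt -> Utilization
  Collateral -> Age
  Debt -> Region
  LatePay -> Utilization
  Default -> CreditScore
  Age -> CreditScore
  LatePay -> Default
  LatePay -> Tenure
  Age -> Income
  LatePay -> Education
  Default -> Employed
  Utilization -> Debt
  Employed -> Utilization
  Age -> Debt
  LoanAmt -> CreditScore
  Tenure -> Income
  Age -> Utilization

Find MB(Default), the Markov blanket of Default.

{Age, Collateral, CreditScore, Debt, Education, Employed, LatePay, LoanAmt, Utilization}

Default's parents: LatePay.
Ch(Default) = {CreditScore, Debt, Employed, Utilization}.
For each child, the remaining parents (spouses of Default):
  Employed also has parent Age.
  parents(Utilization) \ {Default} = {Age, Employed, LatePay, LoanAmt}.
  Debt also has parents Age, Collateral, LoanAmt, Utilization.
  CreditScore also has parents Age, Education, LoanAmt, Utilization.
Taking the union gives {Age, Collateral, CreditScore, Debt, Education, Employed, LatePay, LoanAmt, Utilization}.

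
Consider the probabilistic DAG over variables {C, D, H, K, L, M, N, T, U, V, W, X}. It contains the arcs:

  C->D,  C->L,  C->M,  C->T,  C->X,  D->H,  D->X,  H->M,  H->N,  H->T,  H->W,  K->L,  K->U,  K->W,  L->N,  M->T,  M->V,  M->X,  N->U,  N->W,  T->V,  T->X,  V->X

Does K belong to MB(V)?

A node's Markov blanket = Pa ∪ Ch ∪ (parents of Ch other than the node itself).
Parents of V: M, T.
Children of V: X.
Parents of each child, excluding V:
  X also has parents C, D, M, T.
MB(V) = {C, D, M, T, X}; K is not in this set.

No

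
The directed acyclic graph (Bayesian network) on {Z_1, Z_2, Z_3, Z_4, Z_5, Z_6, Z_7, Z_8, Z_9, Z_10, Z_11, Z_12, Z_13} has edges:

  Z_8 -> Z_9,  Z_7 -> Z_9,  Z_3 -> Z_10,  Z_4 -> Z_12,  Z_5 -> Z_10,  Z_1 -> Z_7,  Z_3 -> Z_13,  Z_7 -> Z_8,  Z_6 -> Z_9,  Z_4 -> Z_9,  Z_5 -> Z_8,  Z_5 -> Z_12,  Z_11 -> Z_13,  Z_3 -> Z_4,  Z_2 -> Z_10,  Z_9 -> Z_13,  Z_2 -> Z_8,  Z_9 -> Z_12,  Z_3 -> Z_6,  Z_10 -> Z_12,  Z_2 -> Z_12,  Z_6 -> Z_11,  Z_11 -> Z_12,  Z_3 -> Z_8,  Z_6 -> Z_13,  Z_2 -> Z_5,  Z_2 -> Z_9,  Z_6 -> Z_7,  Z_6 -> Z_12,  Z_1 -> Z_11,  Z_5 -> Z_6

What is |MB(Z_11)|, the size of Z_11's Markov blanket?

10

Z_11's parents: Z_1, Z_6.
Ch(Z_11) = {Z_12, Z_13}.
For each child, the remaining parents (spouses of Z_11):
  Z_12's other parents are Z_2, Z_4, Z_5, Z_6, Z_9, Z_10.
  Z_13 also has parents Z_3, Z_6, Z_9.
MB(Z_11) = {Z_1, Z_2, Z_3, Z_4, Z_5, Z_6, Z_9, Z_10, Z_12, Z_13}, which has 10 nodes.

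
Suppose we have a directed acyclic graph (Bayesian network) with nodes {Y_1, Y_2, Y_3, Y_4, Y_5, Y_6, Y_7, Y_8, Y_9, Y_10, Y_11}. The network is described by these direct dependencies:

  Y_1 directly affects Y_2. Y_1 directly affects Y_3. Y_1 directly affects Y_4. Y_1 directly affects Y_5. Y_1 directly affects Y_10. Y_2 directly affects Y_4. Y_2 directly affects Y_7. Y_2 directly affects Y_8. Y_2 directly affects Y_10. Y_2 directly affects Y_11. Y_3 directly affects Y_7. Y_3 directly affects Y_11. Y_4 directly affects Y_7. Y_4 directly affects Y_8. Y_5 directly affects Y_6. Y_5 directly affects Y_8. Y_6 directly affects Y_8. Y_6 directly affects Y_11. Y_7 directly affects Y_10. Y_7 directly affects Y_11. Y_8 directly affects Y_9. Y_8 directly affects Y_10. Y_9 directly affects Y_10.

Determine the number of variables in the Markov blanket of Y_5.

5

Children of Y_5: Y_6, Y_8.
Y_5 has parent Y_1.
Other parents of Y_5's children:
  Y_6: —
  Y_8: Y_2, Y_4, Y_6
MB(Y_5) = {Y_1, Y_2, Y_4, Y_6, Y_8}, which has 5 nodes.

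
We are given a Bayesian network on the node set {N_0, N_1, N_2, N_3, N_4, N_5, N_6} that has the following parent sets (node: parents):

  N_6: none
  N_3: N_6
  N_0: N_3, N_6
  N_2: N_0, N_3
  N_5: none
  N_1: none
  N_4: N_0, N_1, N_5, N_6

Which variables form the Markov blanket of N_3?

{N_0, N_2, N_6}

Pa(N_3) = {N_6}.
Ch(N_3) = {N_0, N_2}.
Parents of each child, excluding N_3:
  N_0: N_6
  N_2: N_0
MB(N_3) = {N_0, N_2, N_6}.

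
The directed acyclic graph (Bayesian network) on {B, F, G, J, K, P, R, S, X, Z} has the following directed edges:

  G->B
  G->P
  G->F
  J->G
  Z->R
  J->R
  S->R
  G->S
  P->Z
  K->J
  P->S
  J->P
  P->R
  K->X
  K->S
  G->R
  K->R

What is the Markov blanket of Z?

Z's children: R.
Pa(Z) = {P}.
Parents of each child, excluding Z:
  R's other parents are G, J, K, P, S.
So the Markov blanket of Z is {G, J, K, P, R, S}.

{G, J, K, P, R, S}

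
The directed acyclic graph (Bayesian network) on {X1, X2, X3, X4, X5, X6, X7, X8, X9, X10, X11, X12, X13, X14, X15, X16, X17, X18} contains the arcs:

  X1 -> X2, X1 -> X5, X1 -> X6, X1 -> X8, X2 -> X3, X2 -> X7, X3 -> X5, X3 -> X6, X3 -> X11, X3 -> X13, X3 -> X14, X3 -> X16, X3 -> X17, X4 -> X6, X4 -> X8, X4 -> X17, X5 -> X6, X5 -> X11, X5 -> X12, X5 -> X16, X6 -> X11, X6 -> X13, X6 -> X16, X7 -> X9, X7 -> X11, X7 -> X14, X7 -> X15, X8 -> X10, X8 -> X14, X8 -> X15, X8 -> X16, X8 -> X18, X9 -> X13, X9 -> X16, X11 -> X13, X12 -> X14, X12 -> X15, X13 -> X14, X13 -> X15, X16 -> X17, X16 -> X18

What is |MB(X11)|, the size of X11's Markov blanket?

6

By definition, MB(X11) is built from X11's parents, X11's children, and the co-parents of X11.
Children of X11: X13.
Parents of X11: X3, X5, X6, X7.
Parents of each child, excluding X11:
  X13: X3, X6, X9
MB(X11) = {X3, X5, X6, X7, X9, X13}, which has 6 nodes.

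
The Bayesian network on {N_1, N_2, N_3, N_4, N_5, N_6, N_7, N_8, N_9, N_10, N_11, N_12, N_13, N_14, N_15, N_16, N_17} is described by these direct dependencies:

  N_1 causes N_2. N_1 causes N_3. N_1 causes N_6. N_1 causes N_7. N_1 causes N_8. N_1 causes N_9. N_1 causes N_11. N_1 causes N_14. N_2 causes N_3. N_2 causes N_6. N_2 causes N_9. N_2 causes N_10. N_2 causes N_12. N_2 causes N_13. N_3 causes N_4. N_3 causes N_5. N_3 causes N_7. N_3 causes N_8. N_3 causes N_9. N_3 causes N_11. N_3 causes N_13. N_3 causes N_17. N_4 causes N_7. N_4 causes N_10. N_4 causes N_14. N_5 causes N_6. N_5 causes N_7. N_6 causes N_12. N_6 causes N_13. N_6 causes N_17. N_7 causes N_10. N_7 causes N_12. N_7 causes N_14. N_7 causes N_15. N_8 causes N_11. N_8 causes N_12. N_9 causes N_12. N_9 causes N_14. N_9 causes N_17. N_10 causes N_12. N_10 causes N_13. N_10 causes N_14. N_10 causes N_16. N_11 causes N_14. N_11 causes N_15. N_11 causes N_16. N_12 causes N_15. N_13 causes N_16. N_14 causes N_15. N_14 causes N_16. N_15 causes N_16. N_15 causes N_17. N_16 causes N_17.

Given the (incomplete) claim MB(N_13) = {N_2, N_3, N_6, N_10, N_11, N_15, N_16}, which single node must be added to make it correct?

By definition, MB(N_13) is built from N_13's parents, N_13's children, and the co-parents of N_13.
Children of N_13: N_16.
N_13 has parents N_2, N_3, N_6, N_10.
For each child, the remaining parents (spouses of N_13):
  N_16 also has parents N_10, N_11, N_14, N_15.
MB(N_13) = {N_2, N_3, N_6, N_10, N_11, N_14, N_15, N_16}.
Comparing with the claimed set, N_14 is missing.

N_14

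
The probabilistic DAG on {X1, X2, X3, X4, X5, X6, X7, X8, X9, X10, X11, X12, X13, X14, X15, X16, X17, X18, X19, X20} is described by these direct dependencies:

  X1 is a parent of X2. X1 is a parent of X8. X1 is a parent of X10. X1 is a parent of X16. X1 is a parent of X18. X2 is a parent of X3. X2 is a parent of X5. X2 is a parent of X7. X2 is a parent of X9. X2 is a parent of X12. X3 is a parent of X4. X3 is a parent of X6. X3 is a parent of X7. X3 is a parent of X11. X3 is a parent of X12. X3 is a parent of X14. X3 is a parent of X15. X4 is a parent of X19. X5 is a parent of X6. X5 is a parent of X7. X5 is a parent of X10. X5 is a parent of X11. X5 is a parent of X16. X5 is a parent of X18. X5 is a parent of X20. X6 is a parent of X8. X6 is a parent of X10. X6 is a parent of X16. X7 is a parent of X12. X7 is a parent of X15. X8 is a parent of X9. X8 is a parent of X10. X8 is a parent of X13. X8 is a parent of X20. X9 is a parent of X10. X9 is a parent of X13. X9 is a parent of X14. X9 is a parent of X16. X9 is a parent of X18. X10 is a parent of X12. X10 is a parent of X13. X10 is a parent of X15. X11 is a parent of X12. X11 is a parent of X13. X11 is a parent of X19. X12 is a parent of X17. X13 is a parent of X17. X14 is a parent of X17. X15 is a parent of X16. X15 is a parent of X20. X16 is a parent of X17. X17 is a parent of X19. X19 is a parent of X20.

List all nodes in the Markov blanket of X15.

A node's Markov blanket = Pa ∪ Ch ∪ (parents of Ch other than the node itself).
X15's parents: X3, X7, X10.
Ch(X15) = {X16, X20}.
Parents of each child, excluding X15:
  X16: X1, X5, X6, X9
  X20: X5, X8, X19
MB(X15) = {X1, X3, X5, X6, X7, X8, X9, X10, X16, X19, X20}.

{X1, X3, X5, X6, X7, X8, X9, X10, X16, X19, X20}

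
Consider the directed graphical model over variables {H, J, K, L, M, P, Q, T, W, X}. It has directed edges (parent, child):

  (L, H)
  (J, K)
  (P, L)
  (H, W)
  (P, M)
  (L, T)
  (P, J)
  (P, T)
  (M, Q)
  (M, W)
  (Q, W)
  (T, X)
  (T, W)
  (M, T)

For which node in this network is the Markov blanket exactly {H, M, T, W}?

Q

The target node must have every member of {H, M, T, W} as a parent, child, or co-parent, and no others.
Parents of Q: M; children: W; co-parents: H, M, T.
These exactly cover the given set, so the node is Q.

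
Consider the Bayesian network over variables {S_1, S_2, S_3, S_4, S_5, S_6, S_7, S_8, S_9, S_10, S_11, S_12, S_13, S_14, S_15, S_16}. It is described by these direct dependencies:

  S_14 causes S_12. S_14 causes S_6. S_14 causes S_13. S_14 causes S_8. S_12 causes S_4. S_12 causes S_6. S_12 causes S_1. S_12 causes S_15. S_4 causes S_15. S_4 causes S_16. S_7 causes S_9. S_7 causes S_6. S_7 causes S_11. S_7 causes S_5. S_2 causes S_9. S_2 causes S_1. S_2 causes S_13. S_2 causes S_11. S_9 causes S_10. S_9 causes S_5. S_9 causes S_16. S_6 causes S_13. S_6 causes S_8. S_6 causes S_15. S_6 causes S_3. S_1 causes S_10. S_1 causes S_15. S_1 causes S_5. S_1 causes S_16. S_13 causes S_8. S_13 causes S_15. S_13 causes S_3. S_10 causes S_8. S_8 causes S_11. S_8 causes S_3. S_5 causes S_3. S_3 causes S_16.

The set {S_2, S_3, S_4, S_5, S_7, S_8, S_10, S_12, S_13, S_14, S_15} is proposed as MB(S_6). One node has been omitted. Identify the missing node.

S_6 has children S_3, S_8, S_13, S_15.
S_6 has parents S_7, S_12, S_14.
For each child, the remaining parents (spouses of S_6):
  S_13's other parents are S_2, S_14.
  parents(S_8) \ {S_6} = {S_10, S_13, S_14}.
  parents(S_15) \ {S_6} = {S_1, S_4, S_12, S_13}.
  S_3 also has parents S_5, S_8, S_13.
MB(S_6) = {S_1, S_2, S_3, S_4, S_5, S_7, S_8, S_10, S_12, S_13, S_14, S_15}.
Comparing with the claimed set, S_1 is missing.

S_1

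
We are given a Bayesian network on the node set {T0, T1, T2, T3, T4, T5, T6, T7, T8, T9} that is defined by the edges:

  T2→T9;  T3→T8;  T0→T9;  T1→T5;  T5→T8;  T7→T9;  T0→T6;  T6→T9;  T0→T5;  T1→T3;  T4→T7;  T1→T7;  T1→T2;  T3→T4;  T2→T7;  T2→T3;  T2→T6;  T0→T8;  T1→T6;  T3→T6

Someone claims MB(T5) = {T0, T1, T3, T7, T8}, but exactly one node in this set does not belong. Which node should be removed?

T7

T5's parents: T0, T1.
T5 has child T8.
Other parents of T5's children:
  T8: T0, T3
MB(T5) = {T0, T1, T3, T8}.
T7 is neither a parent, child, nor co-parent of T5, so it does not belong.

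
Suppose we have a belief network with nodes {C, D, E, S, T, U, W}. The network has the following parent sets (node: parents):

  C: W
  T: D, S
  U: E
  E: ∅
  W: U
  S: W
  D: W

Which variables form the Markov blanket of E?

{U}

E has child U.
E has no parents.
Other parents of E's children:
  U: no additional parents.
So the Markov blanket of E is {U}.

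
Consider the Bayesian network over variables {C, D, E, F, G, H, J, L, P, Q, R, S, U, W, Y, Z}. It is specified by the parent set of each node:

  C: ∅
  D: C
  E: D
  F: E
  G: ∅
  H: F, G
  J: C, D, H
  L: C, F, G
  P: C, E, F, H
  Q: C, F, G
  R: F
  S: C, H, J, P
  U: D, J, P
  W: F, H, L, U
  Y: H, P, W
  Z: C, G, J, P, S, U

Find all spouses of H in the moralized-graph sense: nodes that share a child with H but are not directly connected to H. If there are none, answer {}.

Children of H: J, P, S, W, Y.
  J's other parents are C, D.
  P also has parents C, E, F.
  S's other parents are C, J, P.
  parents(W) \ {H} = {F, L, U}.
  Y's other parents are P, W.
Excluding nodes already adjacent to H (F, G, J, P, S, W, Y), the co-parent-only contribution is {C, D, E, L, U}.

{C, D, E, L, U}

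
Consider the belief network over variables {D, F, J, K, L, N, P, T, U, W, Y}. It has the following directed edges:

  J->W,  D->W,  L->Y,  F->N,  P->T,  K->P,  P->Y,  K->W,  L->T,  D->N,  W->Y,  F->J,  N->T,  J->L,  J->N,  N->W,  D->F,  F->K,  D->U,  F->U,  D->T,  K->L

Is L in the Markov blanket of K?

Yes

L is a child of K.
So L ∈ MB(K).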